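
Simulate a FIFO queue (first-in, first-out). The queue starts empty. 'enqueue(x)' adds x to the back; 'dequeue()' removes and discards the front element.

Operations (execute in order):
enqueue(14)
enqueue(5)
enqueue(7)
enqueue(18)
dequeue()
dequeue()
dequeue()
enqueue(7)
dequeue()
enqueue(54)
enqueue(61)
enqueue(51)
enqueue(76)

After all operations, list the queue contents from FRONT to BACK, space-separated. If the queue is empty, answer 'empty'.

enqueue(14): [14]
enqueue(5): [14, 5]
enqueue(7): [14, 5, 7]
enqueue(18): [14, 5, 7, 18]
dequeue(): [5, 7, 18]
dequeue(): [7, 18]
dequeue(): [18]
enqueue(7): [18, 7]
dequeue(): [7]
enqueue(54): [7, 54]
enqueue(61): [7, 54, 61]
enqueue(51): [7, 54, 61, 51]
enqueue(76): [7, 54, 61, 51, 76]

Answer: 7 54 61 51 76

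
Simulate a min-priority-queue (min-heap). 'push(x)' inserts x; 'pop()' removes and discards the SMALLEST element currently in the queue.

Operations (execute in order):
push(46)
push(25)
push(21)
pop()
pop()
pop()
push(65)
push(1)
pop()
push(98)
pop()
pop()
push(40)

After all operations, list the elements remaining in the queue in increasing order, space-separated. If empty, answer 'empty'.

Answer: 40

Derivation:
push(46): heap contents = [46]
push(25): heap contents = [25, 46]
push(21): heap contents = [21, 25, 46]
pop() → 21: heap contents = [25, 46]
pop() → 25: heap contents = [46]
pop() → 46: heap contents = []
push(65): heap contents = [65]
push(1): heap contents = [1, 65]
pop() → 1: heap contents = [65]
push(98): heap contents = [65, 98]
pop() → 65: heap contents = [98]
pop() → 98: heap contents = []
push(40): heap contents = [40]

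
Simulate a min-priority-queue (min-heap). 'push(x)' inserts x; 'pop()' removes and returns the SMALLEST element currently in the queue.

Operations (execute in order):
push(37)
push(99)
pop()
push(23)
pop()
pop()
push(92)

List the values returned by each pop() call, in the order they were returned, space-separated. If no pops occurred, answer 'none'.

push(37): heap contents = [37]
push(99): heap contents = [37, 99]
pop() → 37: heap contents = [99]
push(23): heap contents = [23, 99]
pop() → 23: heap contents = [99]
pop() → 99: heap contents = []
push(92): heap contents = [92]

Answer: 37 23 99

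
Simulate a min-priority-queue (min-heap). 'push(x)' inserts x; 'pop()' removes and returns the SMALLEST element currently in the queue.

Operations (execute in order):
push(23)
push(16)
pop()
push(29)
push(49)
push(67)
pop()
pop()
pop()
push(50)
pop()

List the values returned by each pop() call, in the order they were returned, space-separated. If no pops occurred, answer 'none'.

push(23): heap contents = [23]
push(16): heap contents = [16, 23]
pop() → 16: heap contents = [23]
push(29): heap contents = [23, 29]
push(49): heap contents = [23, 29, 49]
push(67): heap contents = [23, 29, 49, 67]
pop() → 23: heap contents = [29, 49, 67]
pop() → 29: heap contents = [49, 67]
pop() → 49: heap contents = [67]
push(50): heap contents = [50, 67]
pop() → 50: heap contents = [67]

Answer: 16 23 29 49 50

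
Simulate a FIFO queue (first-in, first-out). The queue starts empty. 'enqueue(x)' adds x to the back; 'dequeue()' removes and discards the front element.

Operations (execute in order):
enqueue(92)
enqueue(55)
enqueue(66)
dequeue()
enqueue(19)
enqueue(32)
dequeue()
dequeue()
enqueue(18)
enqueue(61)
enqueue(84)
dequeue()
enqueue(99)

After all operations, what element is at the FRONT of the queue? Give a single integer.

enqueue(92): queue = [92]
enqueue(55): queue = [92, 55]
enqueue(66): queue = [92, 55, 66]
dequeue(): queue = [55, 66]
enqueue(19): queue = [55, 66, 19]
enqueue(32): queue = [55, 66, 19, 32]
dequeue(): queue = [66, 19, 32]
dequeue(): queue = [19, 32]
enqueue(18): queue = [19, 32, 18]
enqueue(61): queue = [19, 32, 18, 61]
enqueue(84): queue = [19, 32, 18, 61, 84]
dequeue(): queue = [32, 18, 61, 84]
enqueue(99): queue = [32, 18, 61, 84, 99]

Answer: 32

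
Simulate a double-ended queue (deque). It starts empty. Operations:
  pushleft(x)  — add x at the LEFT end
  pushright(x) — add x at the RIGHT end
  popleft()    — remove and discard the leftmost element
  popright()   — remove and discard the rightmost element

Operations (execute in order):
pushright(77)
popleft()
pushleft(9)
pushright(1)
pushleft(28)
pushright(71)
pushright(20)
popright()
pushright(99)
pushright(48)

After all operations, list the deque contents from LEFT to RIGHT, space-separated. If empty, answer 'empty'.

pushright(77): [77]
popleft(): []
pushleft(9): [9]
pushright(1): [9, 1]
pushleft(28): [28, 9, 1]
pushright(71): [28, 9, 1, 71]
pushright(20): [28, 9, 1, 71, 20]
popright(): [28, 9, 1, 71]
pushright(99): [28, 9, 1, 71, 99]
pushright(48): [28, 9, 1, 71, 99, 48]

Answer: 28 9 1 71 99 48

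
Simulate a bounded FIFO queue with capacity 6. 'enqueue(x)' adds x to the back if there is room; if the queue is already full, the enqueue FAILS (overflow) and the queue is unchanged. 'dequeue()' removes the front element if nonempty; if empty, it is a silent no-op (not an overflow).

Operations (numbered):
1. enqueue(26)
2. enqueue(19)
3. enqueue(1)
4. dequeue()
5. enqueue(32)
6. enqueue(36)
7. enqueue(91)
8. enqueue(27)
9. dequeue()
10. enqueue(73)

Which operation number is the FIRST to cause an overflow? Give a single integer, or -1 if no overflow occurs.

1. enqueue(26): size=1
2. enqueue(19): size=2
3. enqueue(1): size=3
4. dequeue(): size=2
5. enqueue(32): size=3
6. enqueue(36): size=4
7. enqueue(91): size=5
8. enqueue(27): size=6
9. dequeue(): size=5
10. enqueue(73): size=6

Answer: -1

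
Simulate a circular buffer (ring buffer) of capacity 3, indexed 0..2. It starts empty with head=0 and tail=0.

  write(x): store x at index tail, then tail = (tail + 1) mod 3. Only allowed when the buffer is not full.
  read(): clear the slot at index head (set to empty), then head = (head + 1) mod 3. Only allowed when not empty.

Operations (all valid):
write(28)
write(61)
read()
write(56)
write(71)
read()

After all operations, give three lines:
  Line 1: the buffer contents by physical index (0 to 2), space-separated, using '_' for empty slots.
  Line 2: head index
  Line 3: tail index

Answer: 71 _ 56
2
1

Derivation:
write(28): buf=[28 _ _], head=0, tail=1, size=1
write(61): buf=[28 61 _], head=0, tail=2, size=2
read(): buf=[_ 61 _], head=1, tail=2, size=1
write(56): buf=[_ 61 56], head=1, tail=0, size=2
write(71): buf=[71 61 56], head=1, tail=1, size=3
read(): buf=[71 _ 56], head=2, tail=1, size=2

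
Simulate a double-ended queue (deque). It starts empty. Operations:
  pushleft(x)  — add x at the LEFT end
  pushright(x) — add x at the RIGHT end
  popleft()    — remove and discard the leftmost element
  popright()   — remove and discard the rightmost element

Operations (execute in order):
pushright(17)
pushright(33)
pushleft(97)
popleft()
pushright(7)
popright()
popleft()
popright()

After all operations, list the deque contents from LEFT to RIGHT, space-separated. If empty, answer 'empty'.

pushright(17): [17]
pushright(33): [17, 33]
pushleft(97): [97, 17, 33]
popleft(): [17, 33]
pushright(7): [17, 33, 7]
popright(): [17, 33]
popleft(): [33]
popright(): []

Answer: empty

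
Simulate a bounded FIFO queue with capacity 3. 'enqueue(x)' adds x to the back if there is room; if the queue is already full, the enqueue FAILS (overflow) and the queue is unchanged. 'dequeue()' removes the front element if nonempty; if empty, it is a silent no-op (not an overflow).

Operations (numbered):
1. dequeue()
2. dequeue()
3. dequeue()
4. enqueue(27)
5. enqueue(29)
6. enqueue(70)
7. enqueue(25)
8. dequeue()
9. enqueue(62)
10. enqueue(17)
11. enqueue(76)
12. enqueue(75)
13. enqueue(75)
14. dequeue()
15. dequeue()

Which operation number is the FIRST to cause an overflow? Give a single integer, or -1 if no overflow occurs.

1. dequeue(): empty, no-op, size=0
2. dequeue(): empty, no-op, size=0
3. dequeue(): empty, no-op, size=0
4. enqueue(27): size=1
5. enqueue(29): size=2
6. enqueue(70): size=3
7. enqueue(25): size=3=cap → OVERFLOW (fail)
8. dequeue(): size=2
9. enqueue(62): size=3
10. enqueue(17): size=3=cap → OVERFLOW (fail)
11. enqueue(76): size=3=cap → OVERFLOW (fail)
12. enqueue(75): size=3=cap → OVERFLOW (fail)
13. enqueue(75): size=3=cap → OVERFLOW (fail)
14. dequeue(): size=2
15. dequeue(): size=1

Answer: 7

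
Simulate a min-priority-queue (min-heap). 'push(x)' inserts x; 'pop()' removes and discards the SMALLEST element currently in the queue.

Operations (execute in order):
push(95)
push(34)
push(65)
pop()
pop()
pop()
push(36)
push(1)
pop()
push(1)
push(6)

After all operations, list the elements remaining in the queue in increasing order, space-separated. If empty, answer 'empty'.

Answer: 1 6 36

Derivation:
push(95): heap contents = [95]
push(34): heap contents = [34, 95]
push(65): heap contents = [34, 65, 95]
pop() → 34: heap contents = [65, 95]
pop() → 65: heap contents = [95]
pop() → 95: heap contents = []
push(36): heap contents = [36]
push(1): heap contents = [1, 36]
pop() → 1: heap contents = [36]
push(1): heap contents = [1, 36]
push(6): heap contents = [1, 6, 36]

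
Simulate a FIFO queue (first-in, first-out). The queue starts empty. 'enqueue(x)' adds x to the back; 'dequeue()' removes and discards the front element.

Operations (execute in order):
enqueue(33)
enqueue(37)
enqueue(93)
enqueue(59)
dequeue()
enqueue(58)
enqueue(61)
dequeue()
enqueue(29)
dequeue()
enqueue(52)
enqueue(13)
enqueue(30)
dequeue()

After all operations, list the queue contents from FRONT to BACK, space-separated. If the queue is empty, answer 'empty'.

Answer: 58 61 29 52 13 30

Derivation:
enqueue(33): [33]
enqueue(37): [33, 37]
enqueue(93): [33, 37, 93]
enqueue(59): [33, 37, 93, 59]
dequeue(): [37, 93, 59]
enqueue(58): [37, 93, 59, 58]
enqueue(61): [37, 93, 59, 58, 61]
dequeue(): [93, 59, 58, 61]
enqueue(29): [93, 59, 58, 61, 29]
dequeue(): [59, 58, 61, 29]
enqueue(52): [59, 58, 61, 29, 52]
enqueue(13): [59, 58, 61, 29, 52, 13]
enqueue(30): [59, 58, 61, 29, 52, 13, 30]
dequeue(): [58, 61, 29, 52, 13, 30]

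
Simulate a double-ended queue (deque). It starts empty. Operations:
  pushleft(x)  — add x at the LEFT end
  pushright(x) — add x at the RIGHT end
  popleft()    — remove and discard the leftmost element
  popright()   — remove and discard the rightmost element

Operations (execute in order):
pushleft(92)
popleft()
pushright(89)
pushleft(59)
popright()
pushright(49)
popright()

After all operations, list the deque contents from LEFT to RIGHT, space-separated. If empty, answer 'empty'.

Answer: 59

Derivation:
pushleft(92): [92]
popleft(): []
pushright(89): [89]
pushleft(59): [59, 89]
popright(): [59]
pushright(49): [59, 49]
popright(): [59]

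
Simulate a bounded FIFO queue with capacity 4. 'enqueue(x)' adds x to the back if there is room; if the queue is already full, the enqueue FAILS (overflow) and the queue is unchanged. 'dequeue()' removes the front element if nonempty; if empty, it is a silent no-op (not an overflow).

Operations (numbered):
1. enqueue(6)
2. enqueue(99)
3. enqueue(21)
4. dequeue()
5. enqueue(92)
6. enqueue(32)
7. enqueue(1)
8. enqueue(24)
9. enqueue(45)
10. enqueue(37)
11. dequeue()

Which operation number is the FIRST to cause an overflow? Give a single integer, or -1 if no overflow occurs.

1. enqueue(6): size=1
2. enqueue(99): size=2
3. enqueue(21): size=3
4. dequeue(): size=2
5. enqueue(92): size=3
6. enqueue(32): size=4
7. enqueue(1): size=4=cap → OVERFLOW (fail)
8. enqueue(24): size=4=cap → OVERFLOW (fail)
9. enqueue(45): size=4=cap → OVERFLOW (fail)
10. enqueue(37): size=4=cap → OVERFLOW (fail)
11. dequeue(): size=3

Answer: 7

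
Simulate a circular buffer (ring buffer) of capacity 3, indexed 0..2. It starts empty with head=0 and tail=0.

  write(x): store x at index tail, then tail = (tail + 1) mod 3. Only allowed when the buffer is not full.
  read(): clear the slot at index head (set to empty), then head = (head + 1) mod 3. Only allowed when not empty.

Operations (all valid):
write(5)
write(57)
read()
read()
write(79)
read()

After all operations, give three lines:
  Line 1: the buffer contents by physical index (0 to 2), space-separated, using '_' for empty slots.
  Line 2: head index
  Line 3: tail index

write(5): buf=[5 _ _], head=0, tail=1, size=1
write(57): buf=[5 57 _], head=0, tail=2, size=2
read(): buf=[_ 57 _], head=1, tail=2, size=1
read(): buf=[_ _ _], head=2, tail=2, size=0
write(79): buf=[_ _ 79], head=2, tail=0, size=1
read(): buf=[_ _ _], head=0, tail=0, size=0

Answer: _ _ _
0
0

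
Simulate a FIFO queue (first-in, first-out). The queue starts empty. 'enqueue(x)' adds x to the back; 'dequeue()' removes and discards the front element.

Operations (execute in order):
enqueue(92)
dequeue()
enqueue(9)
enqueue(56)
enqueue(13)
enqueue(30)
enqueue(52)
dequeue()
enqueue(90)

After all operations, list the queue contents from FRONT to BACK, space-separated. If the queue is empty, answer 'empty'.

Answer: 56 13 30 52 90

Derivation:
enqueue(92): [92]
dequeue(): []
enqueue(9): [9]
enqueue(56): [9, 56]
enqueue(13): [9, 56, 13]
enqueue(30): [9, 56, 13, 30]
enqueue(52): [9, 56, 13, 30, 52]
dequeue(): [56, 13, 30, 52]
enqueue(90): [56, 13, 30, 52, 90]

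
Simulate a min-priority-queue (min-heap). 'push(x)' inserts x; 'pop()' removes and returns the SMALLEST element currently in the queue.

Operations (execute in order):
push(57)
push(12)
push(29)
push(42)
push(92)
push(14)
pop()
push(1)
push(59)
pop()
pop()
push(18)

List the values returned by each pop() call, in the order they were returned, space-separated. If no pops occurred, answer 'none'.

push(57): heap contents = [57]
push(12): heap contents = [12, 57]
push(29): heap contents = [12, 29, 57]
push(42): heap contents = [12, 29, 42, 57]
push(92): heap contents = [12, 29, 42, 57, 92]
push(14): heap contents = [12, 14, 29, 42, 57, 92]
pop() → 12: heap contents = [14, 29, 42, 57, 92]
push(1): heap contents = [1, 14, 29, 42, 57, 92]
push(59): heap contents = [1, 14, 29, 42, 57, 59, 92]
pop() → 1: heap contents = [14, 29, 42, 57, 59, 92]
pop() → 14: heap contents = [29, 42, 57, 59, 92]
push(18): heap contents = [18, 29, 42, 57, 59, 92]

Answer: 12 1 14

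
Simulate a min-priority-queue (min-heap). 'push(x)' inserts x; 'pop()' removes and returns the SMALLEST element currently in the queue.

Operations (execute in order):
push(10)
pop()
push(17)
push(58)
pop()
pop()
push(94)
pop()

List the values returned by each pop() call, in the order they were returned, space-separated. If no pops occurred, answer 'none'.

Answer: 10 17 58 94

Derivation:
push(10): heap contents = [10]
pop() → 10: heap contents = []
push(17): heap contents = [17]
push(58): heap contents = [17, 58]
pop() → 17: heap contents = [58]
pop() → 58: heap contents = []
push(94): heap contents = [94]
pop() → 94: heap contents = []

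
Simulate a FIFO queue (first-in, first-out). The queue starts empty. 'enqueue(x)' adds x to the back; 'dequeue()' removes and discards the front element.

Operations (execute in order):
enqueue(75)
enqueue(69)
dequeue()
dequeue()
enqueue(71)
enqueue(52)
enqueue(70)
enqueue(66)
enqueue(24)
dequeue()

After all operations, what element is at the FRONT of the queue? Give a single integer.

Answer: 52

Derivation:
enqueue(75): queue = [75]
enqueue(69): queue = [75, 69]
dequeue(): queue = [69]
dequeue(): queue = []
enqueue(71): queue = [71]
enqueue(52): queue = [71, 52]
enqueue(70): queue = [71, 52, 70]
enqueue(66): queue = [71, 52, 70, 66]
enqueue(24): queue = [71, 52, 70, 66, 24]
dequeue(): queue = [52, 70, 66, 24]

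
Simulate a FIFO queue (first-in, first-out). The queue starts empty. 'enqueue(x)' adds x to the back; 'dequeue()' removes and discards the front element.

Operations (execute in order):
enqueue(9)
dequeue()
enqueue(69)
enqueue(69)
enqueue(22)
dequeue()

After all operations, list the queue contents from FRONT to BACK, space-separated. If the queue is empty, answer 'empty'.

Answer: 69 22

Derivation:
enqueue(9): [9]
dequeue(): []
enqueue(69): [69]
enqueue(69): [69, 69]
enqueue(22): [69, 69, 22]
dequeue(): [69, 22]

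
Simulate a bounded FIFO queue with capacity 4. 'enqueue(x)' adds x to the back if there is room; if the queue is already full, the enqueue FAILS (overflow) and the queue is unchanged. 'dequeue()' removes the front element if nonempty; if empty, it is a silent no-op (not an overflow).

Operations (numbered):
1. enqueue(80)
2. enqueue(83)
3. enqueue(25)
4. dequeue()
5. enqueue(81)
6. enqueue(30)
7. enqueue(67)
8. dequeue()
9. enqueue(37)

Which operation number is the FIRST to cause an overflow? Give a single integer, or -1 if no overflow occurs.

Answer: 7

Derivation:
1. enqueue(80): size=1
2. enqueue(83): size=2
3. enqueue(25): size=3
4. dequeue(): size=2
5. enqueue(81): size=3
6. enqueue(30): size=4
7. enqueue(67): size=4=cap → OVERFLOW (fail)
8. dequeue(): size=3
9. enqueue(37): size=4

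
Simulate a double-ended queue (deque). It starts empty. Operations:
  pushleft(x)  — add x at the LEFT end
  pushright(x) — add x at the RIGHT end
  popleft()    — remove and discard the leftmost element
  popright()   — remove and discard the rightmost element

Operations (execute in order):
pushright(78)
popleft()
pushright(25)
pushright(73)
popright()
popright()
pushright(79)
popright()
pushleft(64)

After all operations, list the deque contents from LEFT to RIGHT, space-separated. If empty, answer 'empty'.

Answer: 64

Derivation:
pushright(78): [78]
popleft(): []
pushright(25): [25]
pushright(73): [25, 73]
popright(): [25]
popright(): []
pushright(79): [79]
popright(): []
pushleft(64): [64]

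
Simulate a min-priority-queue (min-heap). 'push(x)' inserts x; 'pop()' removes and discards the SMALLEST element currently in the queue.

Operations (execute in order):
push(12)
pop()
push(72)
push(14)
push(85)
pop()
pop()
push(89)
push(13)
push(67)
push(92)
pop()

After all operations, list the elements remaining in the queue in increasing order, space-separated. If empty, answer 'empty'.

push(12): heap contents = [12]
pop() → 12: heap contents = []
push(72): heap contents = [72]
push(14): heap contents = [14, 72]
push(85): heap contents = [14, 72, 85]
pop() → 14: heap contents = [72, 85]
pop() → 72: heap contents = [85]
push(89): heap contents = [85, 89]
push(13): heap contents = [13, 85, 89]
push(67): heap contents = [13, 67, 85, 89]
push(92): heap contents = [13, 67, 85, 89, 92]
pop() → 13: heap contents = [67, 85, 89, 92]

Answer: 67 85 89 92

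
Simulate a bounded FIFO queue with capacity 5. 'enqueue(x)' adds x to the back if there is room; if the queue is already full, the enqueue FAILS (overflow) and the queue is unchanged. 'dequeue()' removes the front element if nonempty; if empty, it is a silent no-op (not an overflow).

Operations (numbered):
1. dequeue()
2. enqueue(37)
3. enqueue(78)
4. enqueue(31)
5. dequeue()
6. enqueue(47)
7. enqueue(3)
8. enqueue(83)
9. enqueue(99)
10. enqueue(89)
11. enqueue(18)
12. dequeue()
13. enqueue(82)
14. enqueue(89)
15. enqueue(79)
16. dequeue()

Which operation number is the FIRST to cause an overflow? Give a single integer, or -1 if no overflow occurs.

1. dequeue(): empty, no-op, size=0
2. enqueue(37): size=1
3. enqueue(78): size=2
4. enqueue(31): size=3
5. dequeue(): size=2
6. enqueue(47): size=3
7. enqueue(3): size=4
8. enqueue(83): size=5
9. enqueue(99): size=5=cap → OVERFLOW (fail)
10. enqueue(89): size=5=cap → OVERFLOW (fail)
11. enqueue(18): size=5=cap → OVERFLOW (fail)
12. dequeue(): size=4
13. enqueue(82): size=5
14. enqueue(89): size=5=cap → OVERFLOW (fail)
15. enqueue(79): size=5=cap → OVERFLOW (fail)
16. dequeue(): size=4

Answer: 9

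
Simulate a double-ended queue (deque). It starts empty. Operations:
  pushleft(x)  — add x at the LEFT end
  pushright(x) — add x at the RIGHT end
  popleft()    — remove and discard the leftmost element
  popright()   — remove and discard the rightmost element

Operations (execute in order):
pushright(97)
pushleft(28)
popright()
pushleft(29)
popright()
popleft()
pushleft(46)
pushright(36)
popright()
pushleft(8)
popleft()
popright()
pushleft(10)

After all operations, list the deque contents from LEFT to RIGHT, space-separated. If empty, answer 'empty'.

pushright(97): [97]
pushleft(28): [28, 97]
popright(): [28]
pushleft(29): [29, 28]
popright(): [29]
popleft(): []
pushleft(46): [46]
pushright(36): [46, 36]
popright(): [46]
pushleft(8): [8, 46]
popleft(): [46]
popright(): []
pushleft(10): [10]

Answer: 10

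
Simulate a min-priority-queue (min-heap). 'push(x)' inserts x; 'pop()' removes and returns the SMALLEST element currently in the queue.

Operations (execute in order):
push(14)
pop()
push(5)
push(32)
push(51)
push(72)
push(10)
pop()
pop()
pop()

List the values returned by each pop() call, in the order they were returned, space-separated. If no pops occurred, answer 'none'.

Answer: 14 5 10 32

Derivation:
push(14): heap contents = [14]
pop() → 14: heap contents = []
push(5): heap contents = [5]
push(32): heap contents = [5, 32]
push(51): heap contents = [5, 32, 51]
push(72): heap contents = [5, 32, 51, 72]
push(10): heap contents = [5, 10, 32, 51, 72]
pop() → 5: heap contents = [10, 32, 51, 72]
pop() → 10: heap contents = [32, 51, 72]
pop() → 32: heap contents = [51, 72]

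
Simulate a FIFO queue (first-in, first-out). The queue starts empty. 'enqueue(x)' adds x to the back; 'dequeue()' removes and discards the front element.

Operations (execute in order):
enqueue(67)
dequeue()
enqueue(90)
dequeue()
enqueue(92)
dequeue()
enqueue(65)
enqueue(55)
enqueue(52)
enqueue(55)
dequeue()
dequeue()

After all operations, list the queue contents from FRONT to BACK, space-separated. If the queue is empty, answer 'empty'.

Answer: 52 55

Derivation:
enqueue(67): [67]
dequeue(): []
enqueue(90): [90]
dequeue(): []
enqueue(92): [92]
dequeue(): []
enqueue(65): [65]
enqueue(55): [65, 55]
enqueue(52): [65, 55, 52]
enqueue(55): [65, 55, 52, 55]
dequeue(): [55, 52, 55]
dequeue(): [52, 55]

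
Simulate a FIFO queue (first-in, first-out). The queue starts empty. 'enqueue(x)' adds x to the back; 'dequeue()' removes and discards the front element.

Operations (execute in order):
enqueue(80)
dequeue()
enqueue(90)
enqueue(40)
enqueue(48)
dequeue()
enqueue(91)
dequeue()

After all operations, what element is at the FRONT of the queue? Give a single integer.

Answer: 48

Derivation:
enqueue(80): queue = [80]
dequeue(): queue = []
enqueue(90): queue = [90]
enqueue(40): queue = [90, 40]
enqueue(48): queue = [90, 40, 48]
dequeue(): queue = [40, 48]
enqueue(91): queue = [40, 48, 91]
dequeue(): queue = [48, 91]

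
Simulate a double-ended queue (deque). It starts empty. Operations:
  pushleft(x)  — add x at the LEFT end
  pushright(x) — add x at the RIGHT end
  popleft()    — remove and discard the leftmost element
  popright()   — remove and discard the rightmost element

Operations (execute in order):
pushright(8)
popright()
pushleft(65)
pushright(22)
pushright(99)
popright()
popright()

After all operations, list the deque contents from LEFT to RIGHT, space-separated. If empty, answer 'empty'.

pushright(8): [8]
popright(): []
pushleft(65): [65]
pushright(22): [65, 22]
pushright(99): [65, 22, 99]
popright(): [65, 22]
popright(): [65]

Answer: 65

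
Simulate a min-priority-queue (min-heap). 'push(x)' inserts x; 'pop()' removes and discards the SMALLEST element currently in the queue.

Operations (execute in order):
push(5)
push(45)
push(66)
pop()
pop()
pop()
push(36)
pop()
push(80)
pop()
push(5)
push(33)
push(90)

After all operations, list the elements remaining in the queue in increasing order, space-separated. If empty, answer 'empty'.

push(5): heap contents = [5]
push(45): heap contents = [5, 45]
push(66): heap contents = [5, 45, 66]
pop() → 5: heap contents = [45, 66]
pop() → 45: heap contents = [66]
pop() → 66: heap contents = []
push(36): heap contents = [36]
pop() → 36: heap contents = []
push(80): heap contents = [80]
pop() → 80: heap contents = []
push(5): heap contents = [5]
push(33): heap contents = [5, 33]
push(90): heap contents = [5, 33, 90]

Answer: 5 33 90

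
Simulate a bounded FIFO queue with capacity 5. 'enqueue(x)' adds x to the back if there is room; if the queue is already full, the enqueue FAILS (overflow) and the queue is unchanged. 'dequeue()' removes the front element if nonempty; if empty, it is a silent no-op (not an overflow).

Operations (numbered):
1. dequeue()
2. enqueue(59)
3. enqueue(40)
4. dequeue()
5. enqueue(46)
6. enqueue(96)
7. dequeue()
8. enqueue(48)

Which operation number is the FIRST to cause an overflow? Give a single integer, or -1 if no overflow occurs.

1. dequeue(): empty, no-op, size=0
2. enqueue(59): size=1
3. enqueue(40): size=2
4. dequeue(): size=1
5. enqueue(46): size=2
6. enqueue(96): size=3
7. dequeue(): size=2
8. enqueue(48): size=3

Answer: -1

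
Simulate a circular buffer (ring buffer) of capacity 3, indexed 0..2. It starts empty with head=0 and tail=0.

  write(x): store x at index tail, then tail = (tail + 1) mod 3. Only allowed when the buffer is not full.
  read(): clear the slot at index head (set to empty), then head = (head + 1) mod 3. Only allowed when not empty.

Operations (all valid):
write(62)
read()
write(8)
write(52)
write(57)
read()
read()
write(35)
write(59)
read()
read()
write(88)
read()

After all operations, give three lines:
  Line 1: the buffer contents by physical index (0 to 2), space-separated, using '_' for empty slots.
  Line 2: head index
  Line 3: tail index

Answer: 88 _ _
0
1

Derivation:
write(62): buf=[62 _ _], head=0, tail=1, size=1
read(): buf=[_ _ _], head=1, tail=1, size=0
write(8): buf=[_ 8 _], head=1, tail=2, size=1
write(52): buf=[_ 8 52], head=1, tail=0, size=2
write(57): buf=[57 8 52], head=1, tail=1, size=3
read(): buf=[57 _ 52], head=2, tail=1, size=2
read(): buf=[57 _ _], head=0, tail=1, size=1
write(35): buf=[57 35 _], head=0, tail=2, size=2
write(59): buf=[57 35 59], head=0, tail=0, size=3
read(): buf=[_ 35 59], head=1, tail=0, size=2
read(): buf=[_ _ 59], head=2, tail=0, size=1
write(88): buf=[88 _ 59], head=2, tail=1, size=2
read(): buf=[88 _ _], head=0, tail=1, size=1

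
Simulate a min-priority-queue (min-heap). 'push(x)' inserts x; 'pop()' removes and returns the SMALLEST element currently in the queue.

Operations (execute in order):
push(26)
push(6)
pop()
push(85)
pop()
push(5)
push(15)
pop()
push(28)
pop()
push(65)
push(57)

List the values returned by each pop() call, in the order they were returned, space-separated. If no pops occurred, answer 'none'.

Answer: 6 26 5 15

Derivation:
push(26): heap contents = [26]
push(6): heap contents = [6, 26]
pop() → 6: heap contents = [26]
push(85): heap contents = [26, 85]
pop() → 26: heap contents = [85]
push(5): heap contents = [5, 85]
push(15): heap contents = [5, 15, 85]
pop() → 5: heap contents = [15, 85]
push(28): heap contents = [15, 28, 85]
pop() → 15: heap contents = [28, 85]
push(65): heap contents = [28, 65, 85]
push(57): heap contents = [28, 57, 65, 85]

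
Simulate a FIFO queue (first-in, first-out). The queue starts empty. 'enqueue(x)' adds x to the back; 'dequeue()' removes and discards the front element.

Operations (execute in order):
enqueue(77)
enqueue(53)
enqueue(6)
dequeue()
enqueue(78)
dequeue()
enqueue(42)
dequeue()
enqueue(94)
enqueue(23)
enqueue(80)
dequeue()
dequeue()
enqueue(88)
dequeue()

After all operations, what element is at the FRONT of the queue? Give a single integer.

enqueue(77): queue = [77]
enqueue(53): queue = [77, 53]
enqueue(6): queue = [77, 53, 6]
dequeue(): queue = [53, 6]
enqueue(78): queue = [53, 6, 78]
dequeue(): queue = [6, 78]
enqueue(42): queue = [6, 78, 42]
dequeue(): queue = [78, 42]
enqueue(94): queue = [78, 42, 94]
enqueue(23): queue = [78, 42, 94, 23]
enqueue(80): queue = [78, 42, 94, 23, 80]
dequeue(): queue = [42, 94, 23, 80]
dequeue(): queue = [94, 23, 80]
enqueue(88): queue = [94, 23, 80, 88]
dequeue(): queue = [23, 80, 88]

Answer: 23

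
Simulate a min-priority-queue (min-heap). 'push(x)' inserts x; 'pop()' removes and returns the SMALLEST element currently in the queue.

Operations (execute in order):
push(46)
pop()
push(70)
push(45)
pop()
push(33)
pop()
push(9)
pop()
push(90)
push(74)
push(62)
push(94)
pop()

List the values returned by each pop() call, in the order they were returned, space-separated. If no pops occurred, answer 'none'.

Answer: 46 45 33 9 62

Derivation:
push(46): heap contents = [46]
pop() → 46: heap contents = []
push(70): heap contents = [70]
push(45): heap contents = [45, 70]
pop() → 45: heap contents = [70]
push(33): heap contents = [33, 70]
pop() → 33: heap contents = [70]
push(9): heap contents = [9, 70]
pop() → 9: heap contents = [70]
push(90): heap contents = [70, 90]
push(74): heap contents = [70, 74, 90]
push(62): heap contents = [62, 70, 74, 90]
push(94): heap contents = [62, 70, 74, 90, 94]
pop() → 62: heap contents = [70, 74, 90, 94]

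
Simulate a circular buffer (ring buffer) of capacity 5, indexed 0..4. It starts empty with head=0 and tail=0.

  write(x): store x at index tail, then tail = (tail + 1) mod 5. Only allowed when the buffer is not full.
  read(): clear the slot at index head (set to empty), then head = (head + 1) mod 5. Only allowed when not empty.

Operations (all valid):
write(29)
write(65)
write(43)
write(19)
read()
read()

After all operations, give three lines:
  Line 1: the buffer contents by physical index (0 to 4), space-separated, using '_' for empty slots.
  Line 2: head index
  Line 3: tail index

write(29): buf=[29 _ _ _ _], head=0, tail=1, size=1
write(65): buf=[29 65 _ _ _], head=0, tail=2, size=2
write(43): buf=[29 65 43 _ _], head=0, tail=3, size=3
write(19): buf=[29 65 43 19 _], head=0, tail=4, size=4
read(): buf=[_ 65 43 19 _], head=1, tail=4, size=3
read(): buf=[_ _ 43 19 _], head=2, tail=4, size=2

Answer: _ _ 43 19 _
2
4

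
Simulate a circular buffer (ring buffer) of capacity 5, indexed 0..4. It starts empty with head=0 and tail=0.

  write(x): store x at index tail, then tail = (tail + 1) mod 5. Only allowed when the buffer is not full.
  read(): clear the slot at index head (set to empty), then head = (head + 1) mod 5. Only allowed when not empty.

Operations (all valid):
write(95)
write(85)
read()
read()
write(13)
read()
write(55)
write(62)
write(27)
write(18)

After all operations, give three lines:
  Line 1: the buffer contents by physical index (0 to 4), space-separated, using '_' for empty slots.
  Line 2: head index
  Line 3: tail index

Answer: 27 18 _ 55 62
3
2

Derivation:
write(95): buf=[95 _ _ _ _], head=0, tail=1, size=1
write(85): buf=[95 85 _ _ _], head=0, tail=2, size=2
read(): buf=[_ 85 _ _ _], head=1, tail=2, size=1
read(): buf=[_ _ _ _ _], head=2, tail=2, size=0
write(13): buf=[_ _ 13 _ _], head=2, tail=3, size=1
read(): buf=[_ _ _ _ _], head=3, tail=3, size=0
write(55): buf=[_ _ _ 55 _], head=3, tail=4, size=1
write(62): buf=[_ _ _ 55 62], head=3, tail=0, size=2
write(27): buf=[27 _ _ 55 62], head=3, tail=1, size=3
write(18): buf=[27 18 _ 55 62], head=3, tail=2, size=4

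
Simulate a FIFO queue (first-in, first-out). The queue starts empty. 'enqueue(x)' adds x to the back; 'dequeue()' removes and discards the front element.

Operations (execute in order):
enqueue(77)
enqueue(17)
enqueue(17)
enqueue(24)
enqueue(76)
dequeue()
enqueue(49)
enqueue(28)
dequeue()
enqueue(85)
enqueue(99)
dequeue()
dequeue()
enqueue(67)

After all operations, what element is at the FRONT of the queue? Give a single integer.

enqueue(77): queue = [77]
enqueue(17): queue = [77, 17]
enqueue(17): queue = [77, 17, 17]
enqueue(24): queue = [77, 17, 17, 24]
enqueue(76): queue = [77, 17, 17, 24, 76]
dequeue(): queue = [17, 17, 24, 76]
enqueue(49): queue = [17, 17, 24, 76, 49]
enqueue(28): queue = [17, 17, 24, 76, 49, 28]
dequeue(): queue = [17, 24, 76, 49, 28]
enqueue(85): queue = [17, 24, 76, 49, 28, 85]
enqueue(99): queue = [17, 24, 76, 49, 28, 85, 99]
dequeue(): queue = [24, 76, 49, 28, 85, 99]
dequeue(): queue = [76, 49, 28, 85, 99]
enqueue(67): queue = [76, 49, 28, 85, 99, 67]

Answer: 76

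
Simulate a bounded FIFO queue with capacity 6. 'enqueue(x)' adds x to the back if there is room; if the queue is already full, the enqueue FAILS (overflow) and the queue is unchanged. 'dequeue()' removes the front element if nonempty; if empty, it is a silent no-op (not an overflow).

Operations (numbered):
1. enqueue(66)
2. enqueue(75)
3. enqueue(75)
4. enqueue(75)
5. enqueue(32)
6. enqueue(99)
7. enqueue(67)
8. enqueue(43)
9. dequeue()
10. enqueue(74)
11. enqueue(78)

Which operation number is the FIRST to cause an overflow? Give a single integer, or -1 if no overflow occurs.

Answer: 7

Derivation:
1. enqueue(66): size=1
2. enqueue(75): size=2
3. enqueue(75): size=3
4. enqueue(75): size=4
5. enqueue(32): size=5
6. enqueue(99): size=6
7. enqueue(67): size=6=cap → OVERFLOW (fail)
8. enqueue(43): size=6=cap → OVERFLOW (fail)
9. dequeue(): size=5
10. enqueue(74): size=6
11. enqueue(78): size=6=cap → OVERFLOW (fail)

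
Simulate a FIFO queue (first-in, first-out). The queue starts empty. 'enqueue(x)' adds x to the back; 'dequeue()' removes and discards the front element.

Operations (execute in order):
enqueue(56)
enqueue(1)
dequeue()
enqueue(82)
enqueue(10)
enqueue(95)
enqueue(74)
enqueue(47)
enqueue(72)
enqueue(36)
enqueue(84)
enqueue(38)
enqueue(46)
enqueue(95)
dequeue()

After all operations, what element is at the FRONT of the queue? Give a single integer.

Answer: 82

Derivation:
enqueue(56): queue = [56]
enqueue(1): queue = [56, 1]
dequeue(): queue = [1]
enqueue(82): queue = [1, 82]
enqueue(10): queue = [1, 82, 10]
enqueue(95): queue = [1, 82, 10, 95]
enqueue(74): queue = [1, 82, 10, 95, 74]
enqueue(47): queue = [1, 82, 10, 95, 74, 47]
enqueue(72): queue = [1, 82, 10, 95, 74, 47, 72]
enqueue(36): queue = [1, 82, 10, 95, 74, 47, 72, 36]
enqueue(84): queue = [1, 82, 10, 95, 74, 47, 72, 36, 84]
enqueue(38): queue = [1, 82, 10, 95, 74, 47, 72, 36, 84, 38]
enqueue(46): queue = [1, 82, 10, 95, 74, 47, 72, 36, 84, 38, 46]
enqueue(95): queue = [1, 82, 10, 95, 74, 47, 72, 36, 84, 38, 46, 95]
dequeue(): queue = [82, 10, 95, 74, 47, 72, 36, 84, 38, 46, 95]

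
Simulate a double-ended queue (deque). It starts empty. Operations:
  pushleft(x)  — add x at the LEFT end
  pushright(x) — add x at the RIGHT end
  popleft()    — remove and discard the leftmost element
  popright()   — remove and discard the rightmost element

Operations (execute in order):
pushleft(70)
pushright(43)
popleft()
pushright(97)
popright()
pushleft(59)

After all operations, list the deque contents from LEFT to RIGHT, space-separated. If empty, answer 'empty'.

Answer: 59 43

Derivation:
pushleft(70): [70]
pushright(43): [70, 43]
popleft(): [43]
pushright(97): [43, 97]
popright(): [43]
pushleft(59): [59, 43]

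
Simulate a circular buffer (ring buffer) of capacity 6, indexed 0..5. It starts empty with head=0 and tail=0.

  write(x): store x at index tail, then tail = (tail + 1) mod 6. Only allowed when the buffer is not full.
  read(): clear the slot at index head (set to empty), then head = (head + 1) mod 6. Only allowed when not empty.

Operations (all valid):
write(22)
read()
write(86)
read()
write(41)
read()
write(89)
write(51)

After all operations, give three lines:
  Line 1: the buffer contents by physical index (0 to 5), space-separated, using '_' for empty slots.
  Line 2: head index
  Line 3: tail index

write(22): buf=[22 _ _ _ _ _], head=0, tail=1, size=1
read(): buf=[_ _ _ _ _ _], head=1, tail=1, size=0
write(86): buf=[_ 86 _ _ _ _], head=1, tail=2, size=1
read(): buf=[_ _ _ _ _ _], head=2, tail=2, size=0
write(41): buf=[_ _ 41 _ _ _], head=2, tail=3, size=1
read(): buf=[_ _ _ _ _ _], head=3, tail=3, size=0
write(89): buf=[_ _ _ 89 _ _], head=3, tail=4, size=1
write(51): buf=[_ _ _ 89 51 _], head=3, tail=5, size=2

Answer: _ _ _ 89 51 _
3
5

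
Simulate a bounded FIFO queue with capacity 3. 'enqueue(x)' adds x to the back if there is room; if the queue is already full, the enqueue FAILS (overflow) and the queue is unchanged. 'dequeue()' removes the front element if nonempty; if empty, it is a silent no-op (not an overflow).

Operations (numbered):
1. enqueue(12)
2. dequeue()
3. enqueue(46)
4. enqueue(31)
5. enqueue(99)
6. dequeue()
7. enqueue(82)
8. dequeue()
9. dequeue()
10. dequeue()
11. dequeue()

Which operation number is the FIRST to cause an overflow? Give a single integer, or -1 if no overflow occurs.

1. enqueue(12): size=1
2. dequeue(): size=0
3. enqueue(46): size=1
4. enqueue(31): size=2
5. enqueue(99): size=3
6. dequeue(): size=2
7. enqueue(82): size=3
8. dequeue(): size=2
9. dequeue(): size=1
10. dequeue(): size=0
11. dequeue(): empty, no-op, size=0

Answer: -1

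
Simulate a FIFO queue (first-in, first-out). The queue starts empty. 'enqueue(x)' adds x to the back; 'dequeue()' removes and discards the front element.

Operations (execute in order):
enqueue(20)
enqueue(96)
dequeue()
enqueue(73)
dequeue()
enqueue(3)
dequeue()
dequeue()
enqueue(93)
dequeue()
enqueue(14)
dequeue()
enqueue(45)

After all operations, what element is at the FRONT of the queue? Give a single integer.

Answer: 45

Derivation:
enqueue(20): queue = [20]
enqueue(96): queue = [20, 96]
dequeue(): queue = [96]
enqueue(73): queue = [96, 73]
dequeue(): queue = [73]
enqueue(3): queue = [73, 3]
dequeue(): queue = [3]
dequeue(): queue = []
enqueue(93): queue = [93]
dequeue(): queue = []
enqueue(14): queue = [14]
dequeue(): queue = []
enqueue(45): queue = [45]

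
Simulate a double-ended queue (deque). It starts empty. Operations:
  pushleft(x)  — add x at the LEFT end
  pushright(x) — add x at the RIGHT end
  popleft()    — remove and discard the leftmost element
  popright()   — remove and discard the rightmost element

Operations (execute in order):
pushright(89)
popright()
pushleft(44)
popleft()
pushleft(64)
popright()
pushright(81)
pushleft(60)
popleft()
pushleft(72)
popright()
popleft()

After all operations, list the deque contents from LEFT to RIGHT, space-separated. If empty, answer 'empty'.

Answer: empty

Derivation:
pushright(89): [89]
popright(): []
pushleft(44): [44]
popleft(): []
pushleft(64): [64]
popright(): []
pushright(81): [81]
pushleft(60): [60, 81]
popleft(): [81]
pushleft(72): [72, 81]
popright(): [72]
popleft(): []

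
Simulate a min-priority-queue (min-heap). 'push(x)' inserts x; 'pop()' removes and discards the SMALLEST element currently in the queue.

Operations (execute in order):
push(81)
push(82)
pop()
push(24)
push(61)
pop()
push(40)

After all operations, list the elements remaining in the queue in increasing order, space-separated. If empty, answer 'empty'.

Answer: 40 61 82

Derivation:
push(81): heap contents = [81]
push(82): heap contents = [81, 82]
pop() → 81: heap contents = [82]
push(24): heap contents = [24, 82]
push(61): heap contents = [24, 61, 82]
pop() → 24: heap contents = [61, 82]
push(40): heap contents = [40, 61, 82]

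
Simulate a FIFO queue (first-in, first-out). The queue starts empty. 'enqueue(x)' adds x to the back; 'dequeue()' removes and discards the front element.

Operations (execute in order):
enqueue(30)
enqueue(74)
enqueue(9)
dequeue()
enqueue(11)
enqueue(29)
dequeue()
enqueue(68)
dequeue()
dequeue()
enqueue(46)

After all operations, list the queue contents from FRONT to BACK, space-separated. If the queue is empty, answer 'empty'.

Answer: 29 68 46

Derivation:
enqueue(30): [30]
enqueue(74): [30, 74]
enqueue(9): [30, 74, 9]
dequeue(): [74, 9]
enqueue(11): [74, 9, 11]
enqueue(29): [74, 9, 11, 29]
dequeue(): [9, 11, 29]
enqueue(68): [9, 11, 29, 68]
dequeue(): [11, 29, 68]
dequeue(): [29, 68]
enqueue(46): [29, 68, 46]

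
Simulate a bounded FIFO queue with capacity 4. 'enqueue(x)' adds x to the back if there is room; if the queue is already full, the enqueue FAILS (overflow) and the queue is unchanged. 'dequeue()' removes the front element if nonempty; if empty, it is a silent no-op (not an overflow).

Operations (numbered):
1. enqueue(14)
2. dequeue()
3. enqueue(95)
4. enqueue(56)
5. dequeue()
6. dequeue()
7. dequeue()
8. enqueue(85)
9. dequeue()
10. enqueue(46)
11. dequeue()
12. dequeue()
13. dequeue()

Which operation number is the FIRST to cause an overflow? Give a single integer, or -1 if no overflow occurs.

Answer: -1

Derivation:
1. enqueue(14): size=1
2. dequeue(): size=0
3. enqueue(95): size=1
4. enqueue(56): size=2
5. dequeue(): size=1
6. dequeue(): size=0
7. dequeue(): empty, no-op, size=0
8. enqueue(85): size=1
9. dequeue(): size=0
10. enqueue(46): size=1
11. dequeue(): size=0
12. dequeue(): empty, no-op, size=0
13. dequeue(): empty, no-op, size=0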